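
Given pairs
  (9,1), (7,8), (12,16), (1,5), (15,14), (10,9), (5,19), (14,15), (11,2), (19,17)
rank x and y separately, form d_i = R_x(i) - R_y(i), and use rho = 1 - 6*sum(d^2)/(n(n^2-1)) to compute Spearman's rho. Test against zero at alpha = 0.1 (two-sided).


Step 1: Rank x and y separately (midranks; no ties here).
rank(x): 9->4, 7->3, 12->7, 1->1, 15->9, 10->5, 5->2, 14->8, 11->6, 19->10
rank(y): 1->1, 8->4, 16->8, 5->3, 14->6, 9->5, 19->10, 15->7, 2->2, 17->9
Step 2: d_i = R_x(i) - R_y(i); compute d_i^2.
  (4-1)^2=9, (3-4)^2=1, (7-8)^2=1, (1-3)^2=4, (9-6)^2=9, (5-5)^2=0, (2-10)^2=64, (8-7)^2=1, (6-2)^2=16, (10-9)^2=1
sum(d^2) = 106.
Step 3: rho = 1 - 6*106 / (10*(10^2 - 1)) = 1 - 636/990 = 0.357576.
Step 4: Under H0, t = rho * sqrt((n-2)/(1-rho^2)) = 1.0830 ~ t(8).
Step 5: Two-sided p-value from the t-distribution with 8 df = 0.310376.
Step 6: alpha = 0.1. fail to reject H0.

rho = 0.3576, p = 0.310376, fail to reject H0 at alpha = 0.1.


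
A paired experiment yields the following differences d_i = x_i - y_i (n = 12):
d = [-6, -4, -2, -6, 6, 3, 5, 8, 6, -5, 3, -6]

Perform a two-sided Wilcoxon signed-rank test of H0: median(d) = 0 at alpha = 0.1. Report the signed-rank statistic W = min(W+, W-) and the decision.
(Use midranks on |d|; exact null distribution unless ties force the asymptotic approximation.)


Step 1: Drop any zero differences (none here) and take |d_i|.
|d| = [6, 4, 2, 6, 6, 3, 5, 8, 6, 5, 3, 6]
Step 2: Midrank |d_i| (ties get averaged ranks).
ranks: |6|->9, |4|->4, |2|->1, |6|->9, |6|->9, |3|->2.5, |5|->5.5, |8|->12, |6|->9, |5|->5.5, |3|->2.5, |6|->9
Step 3: Attach original signs; sum ranks with positive sign and with negative sign.
W+ = 9 + 2.5 + 5.5 + 12 + 9 + 2.5 = 40.5
W- = 9 + 4 + 1 + 9 + 5.5 + 9 = 37.5
(Check: W+ + W- = 78 should equal n(n+1)/2 = 78.)
Step 4: Test statistic W = min(W+, W-) = 37.5.
Step 5: Ties in |d|, so use the tie-corrected normal approximation.
        E[W] = n(n+1)/4 = 12*13/4 = 39.
        Tie groups: |d|=3 (t=2), |d|=5 (t=2), |d|=6 (t=5); sum(t^3 - t) = 132.
        Var[W] = n(n+1)(2n+1)/24 - sum(t^3-t)/48 = 3900/24 - 132/48 = 159.75.
        z = (W - E[W]) / sqrt(Var[W]) = (37.5 - 39) / 12.6392 = -0.1187.
        Two-sided p = 2*Phi(z) = 0.905530.
Step 6: alpha = 0.1. fail to reject H0.

W+ = 40.5, W- = 37.5, W = min = 37.5, p = 0.905530, fail to reject H0.


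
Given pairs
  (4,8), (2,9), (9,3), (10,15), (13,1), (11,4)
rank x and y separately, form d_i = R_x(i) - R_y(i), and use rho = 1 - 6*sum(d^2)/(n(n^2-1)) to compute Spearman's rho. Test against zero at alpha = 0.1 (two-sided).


Step 1: Rank x and y separately (midranks; no ties here).
rank(x): 4->2, 2->1, 9->3, 10->4, 13->6, 11->5
rank(y): 8->4, 9->5, 3->2, 15->6, 1->1, 4->3
Step 2: d_i = R_x(i) - R_y(i); compute d_i^2.
  (2-4)^2=4, (1-5)^2=16, (3-2)^2=1, (4-6)^2=4, (6-1)^2=25, (5-3)^2=4
sum(d^2) = 54.
Step 3: rho = 1 - 6*54 / (6*(6^2 - 1)) = 1 - 324/210 = -0.542857.
Step 4: Under H0, t = rho * sqrt((n-2)/(1-rho^2)) = -1.2928 ~ t(4).
Step 5: Two-sided p-value from the t-distribution with 4 df = 0.265703.
Step 6: alpha = 0.1. fail to reject H0.

rho = -0.5429, p = 0.265703, fail to reject H0 at alpha = 0.1.


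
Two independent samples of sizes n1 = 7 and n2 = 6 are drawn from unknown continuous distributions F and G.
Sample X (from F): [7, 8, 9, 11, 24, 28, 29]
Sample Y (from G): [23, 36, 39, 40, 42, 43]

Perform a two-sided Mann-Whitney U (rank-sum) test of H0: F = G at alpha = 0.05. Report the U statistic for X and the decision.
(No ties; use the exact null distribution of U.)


Step 1: Combine and sort all 13 observations; assign midranks.
sorted (value, group): (7,X), (8,X), (9,X), (11,X), (23,Y), (24,X), (28,X), (29,X), (36,Y), (39,Y), (40,Y), (42,Y), (43,Y)
ranks: 7->1, 8->2, 9->3, 11->4, 23->5, 24->6, 28->7, 29->8, 36->9, 39->10, 40->11, 42->12, 43->13
Step 2: Rank sum for X: R1 = 1 + 2 + 3 + 4 + 6 + 7 + 8 = 31.
Step 3: U_X = R1 - n1(n1+1)/2 = 31 - 7*8/2 = 31 - 28 = 3.
       U_Y = n1*n2 - U_X = 42 - 3 = 39.
Step 4: No ties, so the exact null distribution of U (based on enumerating the C(13,7) = 1716 equally likely rank assignments) gives the two-sided p-value.
Step 5: p-value = 0.008159; compare to alpha = 0.05. reject H0.

U_X = 3, p = 0.008159, reject H0 at alpha = 0.05.


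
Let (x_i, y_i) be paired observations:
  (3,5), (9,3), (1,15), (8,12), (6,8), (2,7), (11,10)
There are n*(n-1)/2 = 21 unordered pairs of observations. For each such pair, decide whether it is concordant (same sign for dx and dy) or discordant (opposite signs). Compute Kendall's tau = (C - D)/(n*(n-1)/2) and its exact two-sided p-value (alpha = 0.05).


Step 1: Enumerate the 21 unordered pairs (i,j) with i<j and classify each by sign(x_j-x_i) * sign(y_j-y_i).
  (1,2):dx=+6,dy=-2->D; (1,3):dx=-2,dy=+10->D; (1,4):dx=+5,dy=+7->C; (1,5):dx=+3,dy=+3->C
  (1,6):dx=-1,dy=+2->D; (1,7):dx=+8,dy=+5->C; (2,3):dx=-8,dy=+12->D; (2,4):dx=-1,dy=+9->D
  (2,5):dx=-3,dy=+5->D; (2,6):dx=-7,dy=+4->D; (2,7):dx=+2,dy=+7->C; (3,4):dx=+7,dy=-3->D
  (3,5):dx=+5,dy=-7->D; (3,6):dx=+1,dy=-8->D; (3,7):dx=+10,dy=-5->D; (4,5):dx=-2,dy=-4->C
  (4,6):dx=-6,dy=-5->C; (4,7):dx=+3,dy=-2->D; (5,6):dx=-4,dy=-1->C; (5,7):dx=+5,dy=+2->C
  (6,7):dx=+9,dy=+3->C
Step 2: C = 9, D = 12, total pairs = 21.
Step 3: tau = (C - D)/(n(n-1)/2) = (9 - 12)/21 = -0.142857.
Step 4: Exact two-sided p-value (enumerate n! = 5040 permutations of y under H0): p = 0.772619.
Step 5: alpha = 0.05. fail to reject H0.

tau_b = -0.1429 (C=9, D=12), p = 0.772619, fail to reject H0.


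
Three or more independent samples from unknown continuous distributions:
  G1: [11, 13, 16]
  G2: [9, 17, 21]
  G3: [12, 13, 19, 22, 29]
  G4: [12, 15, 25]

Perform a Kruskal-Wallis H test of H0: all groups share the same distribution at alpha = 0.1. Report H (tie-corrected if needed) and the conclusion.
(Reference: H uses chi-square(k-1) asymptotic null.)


Step 1: Combine all N = 14 observations and assign midranks.
sorted (value, group, rank): (9,G2,1), (11,G1,2), (12,G3,3.5), (12,G4,3.5), (13,G1,5.5), (13,G3,5.5), (15,G4,7), (16,G1,8), (17,G2,9), (19,G3,10), (21,G2,11), (22,G3,12), (25,G4,13), (29,G3,14)
Step 2: Sum ranks within each group.
R_1 = 15.5 (n_1 = 3)
R_2 = 21 (n_2 = 3)
R_3 = 45 (n_3 = 5)
R_4 = 23.5 (n_4 = 3)
Step 3: H = 12/(N(N+1)) * sum(R_i^2/n_i) - 3(N+1)
     = 12/(14*15) * (15.5^2/3 + 21^2/3 + 45^2/5 + 23.5^2/3) - 3*15
     = 0.057143 * 816.167 - 45
     = 1.638095.
Step 4: Ties present; correction factor C = 1 - 12/(14^3 - 14) = 0.995604. Corrected H = 1.638095 / 0.995604 = 1.645327.
Step 5: Under H0, H ~ chi^2(3); p-value = 0.649156.
Step 6: alpha = 0.1. fail to reject H0.

H = 1.6453, df = 3, p = 0.649156, fail to reject H0.


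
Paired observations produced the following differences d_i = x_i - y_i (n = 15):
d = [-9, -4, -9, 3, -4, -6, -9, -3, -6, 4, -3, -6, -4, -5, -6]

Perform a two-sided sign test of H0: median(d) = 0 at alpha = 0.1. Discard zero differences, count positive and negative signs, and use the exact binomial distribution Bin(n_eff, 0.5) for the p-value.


Step 1: Discard zero differences. Original n = 15; n_eff = number of nonzero differences = 15.
Nonzero differences (with sign): -9, -4, -9, +3, -4, -6, -9, -3, -6, +4, -3, -6, -4, -5, -6
Step 2: Count signs: positive = 2, negative = 13.
Step 3: Under H0: P(positive) = 0.5, so the number of positives S ~ Bin(15, 0.5).
Step 4: Two-sided exact p-value = sum of Bin(15,0.5) probabilities at or below the observed probability = 0.007385.
Step 5: alpha = 0.1. reject H0.

n_eff = 15, pos = 2, neg = 13, p = 0.007385, reject H0.


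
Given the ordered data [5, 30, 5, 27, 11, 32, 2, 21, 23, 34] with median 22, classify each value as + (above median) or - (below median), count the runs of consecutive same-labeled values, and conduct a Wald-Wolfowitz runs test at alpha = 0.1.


Step 1: Compute median = 22; label A = above, B = below.
Labels in order: BABABABBAA  (n_A = 5, n_B = 5)
Step 2: Count runs R = 8.
Step 3: Under H0 (random ordering), E[R] = 2*n_A*n_B/(n_A+n_B) + 1 = 2*5*5/10 + 1 = 6.0000.
        Var[R] = 2*n_A*n_B*(2*n_A*n_B - n_A - n_B) / ((n_A+n_B)^2 * (n_A+n_B-1)) = 2000/900 = 2.2222.
        SD[R] = 1.4907.
Step 4: Continuity-corrected z = (R - 0.5 - E[R]) / SD[R] = (8 - 0.5 - 6.0000) / 1.4907 = 1.0062.
Step 5: Two-sided p-value via normal approximation = 2*(1 - Phi(|z|)) = 0.314305.
Step 6: alpha = 0.1. fail to reject H0.

R = 8, z = 1.0062, p = 0.314305, fail to reject H0.


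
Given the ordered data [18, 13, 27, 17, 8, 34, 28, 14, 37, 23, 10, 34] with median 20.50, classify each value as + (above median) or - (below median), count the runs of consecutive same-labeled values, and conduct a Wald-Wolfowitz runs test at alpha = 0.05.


Step 1: Compute median = 20.50; label A = above, B = below.
Labels in order: BBABBAABAABA  (n_A = 6, n_B = 6)
Step 2: Count runs R = 8.
Step 3: Under H0 (random ordering), E[R] = 2*n_A*n_B/(n_A+n_B) + 1 = 2*6*6/12 + 1 = 7.0000.
        Var[R] = 2*n_A*n_B*(2*n_A*n_B - n_A - n_B) / ((n_A+n_B)^2 * (n_A+n_B-1)) = 4320/1584 = 2.7273.
        SD[R] = 1.6514.
Step 4: Continuity-corrected z = (R - 0.5 - E[R]) / SD[R] = (8 - 0.5 - 7.0000) / 1.6514 = 0.3028.
Step 5: Two-sided p-value via normal approximation = 2*(1 - Phi(|z|)) = 0.762069.
Step 6: alpha = 0.05. fail to reject H0.

R = 8, z = 0.3028, p = 0.762069, fail to reject H0.


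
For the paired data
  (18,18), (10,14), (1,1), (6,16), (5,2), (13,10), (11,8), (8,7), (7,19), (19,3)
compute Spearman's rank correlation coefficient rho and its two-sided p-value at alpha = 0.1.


Step 1: Rank x and y separately (midranks; no ties here).
rank(x): 18->9, 10->6, 1->1, 6->3, 5->2, 13->8, 11->7, 8->5, 7->4, 19->10
rank(y): 18->9, 14->7, 1->1, 16->8, 2->2, 10->6, 8->5, 7->4, 19->10, 3->3
Step 2: d_i = R_x(i) - R_y(i); compute d_i^2.
  (9-9)^2=0, (6-7)^2=1, (1-1)^2=0, (3-8)^2=25, (2-2)^2=0, (8-6)^2=4, (7-5)^2=4, (5-4)^2=1, (4-10)^2=36, (10-3)^2=49
sum(d^2) = 120.
Step 3: rho = 1 - 6*120 / (10*(10^2 - 1)) = 1 - 720/990 = 0.272727.
Step 4: Under H0, t = rho * sqrt((n-2)/(1-rho^2)) = 0.8018 ~ t(8).
Step 5: Two-sided p-value from the t-distribution with 8 df = 0.445838.
Step 6: alpha = 0.1. fail to reject H0.

rho = 0.2727, p = 0.445838, fail to reject H0 at alpha = 0.1.


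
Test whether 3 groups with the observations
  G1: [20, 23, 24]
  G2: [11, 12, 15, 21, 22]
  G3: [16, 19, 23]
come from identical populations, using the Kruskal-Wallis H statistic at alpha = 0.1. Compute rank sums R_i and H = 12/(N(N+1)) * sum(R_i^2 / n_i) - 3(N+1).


Step 1: Combine all N = 11 observations and assign midranks.
sorted (value, group, rank): (11,G2,1), (12,G2,2), (15,G2,3), (16,G3,4), (19,G3,5), (20,G1,6), (21,G2,7), (22,G2,8), (23,G1,9.5), (23,G3,9.5), (24,G1,11)
Step 2: Sum ranks within each group.
R_1 = 26.5 (n_1 = 3)
R_2 = 21 (n_2 = 5)
R_3 = 18.5 (n_3 = 3)
Step 3: H = 12/(N(N+1)) * sum(R_i^2/n_i) - 3(N+1)
     = 12/(11*12) * (26.5^2/3 + 21^2/5 + 18.5^2/3) - 3*12
     = 0.090909 * 436.367 - 36
     = 3.669697.
Step 4: Ties present; correction factor C = 1 - 6/(11^3 - 11) = 0.995455. Corrected H = 3.669697 / 0.995455 = 3.686454.
Step 5: Under H0, H ~ chi^2(2); p-value = 0.158306.
Step 6: alpha = 0.1. fail to reject H0.

H = 3.6865, df = 2, p = 0.158306, fail to reject H0.


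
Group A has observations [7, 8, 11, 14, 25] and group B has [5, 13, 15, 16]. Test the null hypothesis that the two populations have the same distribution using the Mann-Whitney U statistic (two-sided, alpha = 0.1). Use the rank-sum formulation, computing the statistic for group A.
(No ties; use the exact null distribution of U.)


Step 1: Combine and sort all 9 observations; assign midranks.
sorted (value, group): (5,Y), (7,X), (8,X), (11,X), (13,Y), (14,X), (15,Y), (16,Y), (25,X)
ranks: 5->1, 7->2, 8->3, 11->4, 13->5, 14->6, 15->7, 16->8, 25->9
Step 2: Rank sum for X: R1 = 2 + 3 + 4 + 6 + 9 = 24.
Step 3: U_X = R1 - n1(n1+1)/2 = 24 - 5*6/2 = 24 - 15 = 9.
       U_Y = n1*n2 - U_X = 20 - 9 = 11.
Step 4: No ties, so the exact null distribution of U (based on enumerating the C(9,5) = 126 equally likely rank assignments) gives the two-sided p-value.
Step 5: p-value = 0.904762; compare to alpha = 0.1. fail to reject H0.

U_X = 9, p = 0.904762, fail to reject H0 at alpha = 0.1.


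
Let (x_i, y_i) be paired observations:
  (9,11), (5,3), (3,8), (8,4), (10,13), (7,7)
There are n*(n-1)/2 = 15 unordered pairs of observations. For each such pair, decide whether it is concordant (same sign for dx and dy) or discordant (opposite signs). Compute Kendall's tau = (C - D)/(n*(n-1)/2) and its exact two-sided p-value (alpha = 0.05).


Step 1: Enumerate the 15 unordered pairs (i,j) with i<j and classify each by sign(x_j-x_i) * sign(y_j-y_i).
  (1,2):dx=-4,dy=-8->C; (1,3):dx=-6,dy=-3->C; (1,4):dx=-1,dy=-7->C; (1,5):dx=+1,dy=+2->C
  (1,6):dx=-2,dy=-4->C; (2,3):dx=-2,dy=+5->D; (2,4):dx=+3,dy=+1->C; (2,5):dx=+5,dy=+10->C
  (2,6):dx=+2,dy=+4->C; (3,4):dx=+5,dy=-4->D; (3,5):dx=+7,dy=+5->C; (3,6):dx=+4,dy=-1->D
  (4,5):dx=+2,dy=+9->C; (4,6):dx=-1,dy=+3->D; (5,6):dx=-3,dy=-6->C
Step 2: C = 11, D = 4, total pairs = 15.
Step 3: tau = (C - D)/(n(n-1)/2) = (11 - 4)/15 = 0.466667.
Step 4: Exact two-sided p-value (enumerate n! = 720 permutations of y under H0): p = 0.272222.
Step 5: alpha = 0.05. fail to reject H0.

tau_b = 0.4667 (C=11, D=4), p = 0.272222, fail to reject H0.


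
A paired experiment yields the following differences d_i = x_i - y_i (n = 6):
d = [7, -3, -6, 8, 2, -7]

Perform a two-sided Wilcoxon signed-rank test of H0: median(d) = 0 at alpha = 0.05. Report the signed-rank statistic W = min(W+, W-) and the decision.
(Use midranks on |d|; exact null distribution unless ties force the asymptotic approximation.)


Step 1: Drop any zero differences (none here) and take |d_i|.
|d| = [7, 3, 6, 8, 2, 7]
Step 2: Midrank |d_i| (ties get averaged ranks).
ranks: |7|->4.5, |3|->2, |6|->3, |8|->6, |2|->1, |7|->4.5
Step 3: Attach original signs; sum ranks with positive sign and with negative sign.
W+ = 4.5 + 6 + 1 = 11.5
W- = 2 + 3 + 4.5 = 9.5
(Check: W+ + W- = 21 should equal n(n+1)/2 = 21.)
Step 4: Test statistic W = min(W+, W-) = 9.5.
Step 5: Ties in |d|, so use the tie-corrected normal approximation.
        E[W] = n(n+1)/4 = 6*7/4 = 10.5.
        Tie groups: |d|=7 (t=2); sum(t^3 - t) = 6.
        Var[W] = n(n+1)(2n+1)/24 - sum(t^3-t)/48 = 546/24 - 6/48 = 22.625.
        z = (W - E[W]) / sqrt(Var[W]) = (9.5 - 10.5) / 4.7566 = -0.2102.
        Two-sided p = 2*Phi(z) = 0.833484.
Step 6: alpha = 0.05. fail to reject H0.

W+ = 11.5, W- = 9.5, W = min = 9.5, p = 0.833484, fail to reject H0.


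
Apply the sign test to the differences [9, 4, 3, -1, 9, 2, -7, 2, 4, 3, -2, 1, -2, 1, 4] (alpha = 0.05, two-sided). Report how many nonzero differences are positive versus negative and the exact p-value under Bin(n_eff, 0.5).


Step 1: Discard zero differences. Original n = 15; n_eff = number of nonzero differences = 15.
Nonzero differences (with sign): +9, +4, +3, -1, +9, +2, -7, +2, +4, +3, -2, +1, -2, +1, +4
Step 2: Count signs: positive = 11, negative = 4.
Step 3: Under H0: P(positive) = 0.5, so the number of positives S ~ Bin(15, 0.5).
Step 4: Two-sided exact p-value = sum of Bin(15,0.5) probabilities at or below the observed probability = 0.118469.
Step 5: alpha = 0.05. fail to reject H0.

n_eff = 15, pos = 11, neg = 4, p = 0.118469, fail to reject H0.


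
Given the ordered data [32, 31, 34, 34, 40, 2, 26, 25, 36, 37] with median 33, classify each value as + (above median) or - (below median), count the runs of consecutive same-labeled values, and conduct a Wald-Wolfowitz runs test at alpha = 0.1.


Step 1: Compute median = 33; label A = above, B = below.
Labels in order: BBAAABBBAA  (n_A = 5, n_B = 5)
Step 2: Count runs R = 4.
Step 3: Under H0 (random ordering), E[R] = 2*n_A*n_B/(n_A+n_B) + 1 = 2*5*5/10 + 1 = 6.0000.
        Var[R] = 2*n_A*n_B*(2*n_A*n_B - n_A - n_B) / ((n_A+n_B)^2 * (n_A+n_B-1)) = 2000/900 = 2.2222.
        SD[R] = 1.4907.
Step 4: Continuity-corrected z = (R + 0.5 - E[R]) / SD[R] = (4 + 0.5 - 6.0000) / 1.4907 = -1.0062.
Step 5: Two-sided p-value via normal approximation = 2*(1 - Phi(|z|)) = 0.314305.
Step 6: alpha = 0.1. fail to reject H0.

R = 4, z = -1.0062, p = 0.314305, fail to reject H0.


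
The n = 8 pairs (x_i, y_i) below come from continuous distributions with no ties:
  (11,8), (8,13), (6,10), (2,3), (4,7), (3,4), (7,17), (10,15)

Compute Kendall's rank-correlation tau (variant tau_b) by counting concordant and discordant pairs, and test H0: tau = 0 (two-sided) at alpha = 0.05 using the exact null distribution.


Step 1: Enumerate the 28 unordered pairs (i,j) with i<j and classify each by sign(x_j-x_i) * sign(y_j-y_i).
  (1,2):dx=-3,dy=+5->D; (1,3):dx=-5,dy=+2->D; (1,4):dx=-9,dy=-5->C; (1,5):dx=-7,dy=-1->C
  (1,6):dx=-8,dy=-4->C; (1,7):dx=-4,dy=+9->D; (1,8):dx=-1,dy=+7->D; (2,3):dx=-2,dy=-3->C
  (2,4):dx=-6,dy=-10->C; (2,5):dx=-4,dy=-6->C; (2,6):dx=-5,dy=-9->C; (2,7):dx=-1,dy=+4->D
  (2,8):dx=+2,dy=+2->C; (3,4):dx=-4,dy=-7->C; (3,5):dx=-2,dy=-3->C; (3,6):dx=-3,dy=-6->C
  (3,7):dx=+1,dy=+7->C; (3,8):dx=+4,dy=+5->C; (4,5):dx=+2,dy=+4->C; (4,6):dx=+1,dy=+1->C
  (4,7):dx=+5,dy=+14->C; (4,8):dx=+8,dy=+12->C; (5,6):dx=-1,dy=-3->C; (5,7):dx=+3,dy=+10->C
  (5,8):dx=+6,dy=+8->C; (6,7):dx=+4,dy=+13->C; (6,8):dx=+7,dy=+11->C; (7,8):dx=+3,dy=-2->D
Step 2: C = 22, D = 6, total pairs = 28.
Step 3: tau = (C - D)/(n(n-1)/2) = (22 - 6)/28 = 0.571429.
Step 4: Exact two-sided p-value (enumerate n! = 40320 permutations of y under H0): p = 0.061012.
Step 5: alpha = 0.05. fail to reject H0.

tau_b = 0.5714 (C=22, D=6), p = 0.061012, fail to reject H0.


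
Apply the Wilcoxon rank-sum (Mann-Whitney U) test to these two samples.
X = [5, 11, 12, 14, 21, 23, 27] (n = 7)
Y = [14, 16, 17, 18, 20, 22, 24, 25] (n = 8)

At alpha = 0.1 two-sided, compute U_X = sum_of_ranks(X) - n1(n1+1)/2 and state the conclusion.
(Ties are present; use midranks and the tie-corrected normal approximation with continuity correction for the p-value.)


Step 1: Combine and sort all 15 observations; assign midranks.
sorted (value, group): (5,X), (11,X), (12,X), (14,X), (14,Y), (16,Y), (17,Y), (18,Y), (20,Y), (21,X), (22,Y), (23,X), (24,Y), (25,Y), (27,X)
ranks: 5->1, 11->2, 12->3, 14->4.5, 14->4.5, 16->6, 17->7, 18->8, 20->9, 21->10, 22->11, 23->12, 24->13, 25->14, 27->15
Step 2: Rank sum for X: R1 = 1 + 2 + 3 + 4.5 + 10 + 12 + 15 = 47.5.
Step 3: U_X = R1 - n1(n1+1)/2 = 47.5 - 7*8/2 = 47.5 - 28 = 19.5.
       U_Y = n1*n2 - U_X = 56 - 19.5 = 36.5.
Step 4: Ties are present, so use the tie-corrected normal approximation (with continuity correction) for the p-value.
Step 5: p-value = 0.354109; compare to alpha = 0.1. fail to reject H0.

U_X = 19.5, p = 0.354109, fail to reject H0 at alpha = 0.1.


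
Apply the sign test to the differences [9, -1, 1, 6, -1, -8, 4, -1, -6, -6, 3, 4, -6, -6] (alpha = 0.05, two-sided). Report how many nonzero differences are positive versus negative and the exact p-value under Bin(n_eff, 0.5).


Step 1: Discard zero differences. Original n = 14; n_eff = number of nonzero differences = 14.
Nonzero differences (with sign): +9, -1, +1, +6, -1, -8, +4, -1, -6, -6, +3, +4, -6, -6
Step 2: Count signs: positive = 6, negative = 8.
Step 3: Under H0: P(positive) = 0.5, so the number of positives S ~ Bin(14, 0.5).
Step 4: Two-sided exact p-value = sum of Bin(14,0.5) probabilities at or below the observed probability = 0.790527.
Step 5: alpha = 0.05. fail to reject H0.

n_eff = 14, pos = 6, neg = 8, p = 0.790527, fail to reject H0.


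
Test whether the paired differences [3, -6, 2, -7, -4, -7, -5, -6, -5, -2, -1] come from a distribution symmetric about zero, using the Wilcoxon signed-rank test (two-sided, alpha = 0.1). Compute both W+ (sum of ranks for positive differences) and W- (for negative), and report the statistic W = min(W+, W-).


Step 1: Drop any zero differences (none here) and take |d_i|.
|d| = [3, 6, 2, 7, 4, 7, 5, 6, 5, 2, 1]
Step 2: Midrank |d_i| (ties get averaged ranks).
ranks: |3|->4, |6|->8.5, |2|->2.5, |7|->10.5, |4|->5, |7|->10.5, |5|->6.5, |6|->8.5, |5|->6.5, |2|->2.5, |1|->1
Step 3: Attach original signs; sum ranks with positive sign and with negative sign.
W+ = 4 + 2.5 = 6.5
W- = 8.5 + 10.5 + 5 + 10.5 + 6.5 + 8.5 + 6.5 + 2.5 + 1 = 59.5
(Check: W+ + W- = 66 should equal n(n+1)/2 = 66.)
Step 4: Test statistic W = min(W+, W-) = 6.5.
Step 5: Ties in |d|, so use the tie-corrected normal approximation.
        E[W] = n(n+1)/4 = 11*12/4 = 33.
        Tie groups: |d|=2 (t=2), |d|=5 (t=2), |d|=6 (t=2), |d|=7 (t=2); sum(t^3 - t) = 24.
        Var[W] = n(n+1)(2n+1)/24 - sum(t^3-t)/48 = 3036/24 - 24/48 = 126.
        z = (W - E[W]) / sqrt(Var[W]) = (6.5 - 33) / 11.2250 = -2.3608.
        Two-sided p = 2*Phi(z) = 0.018235.
Step 6: alpha = 0.1. reject H0.

W+ = 6.5, W- = 59.5, W = min = 6.5, p = 0.018235, reject H0.


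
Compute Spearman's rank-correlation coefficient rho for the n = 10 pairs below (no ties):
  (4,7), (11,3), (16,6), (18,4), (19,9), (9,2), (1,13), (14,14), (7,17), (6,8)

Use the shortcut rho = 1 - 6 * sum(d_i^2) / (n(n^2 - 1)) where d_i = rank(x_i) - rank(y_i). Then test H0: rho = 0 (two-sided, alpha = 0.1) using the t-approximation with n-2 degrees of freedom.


Step 1: Rank x and y separately (midranks; no ties here).
rank(x): 4->2, 11->6, 16->8, 18->9, 19->10, 9->5, 1->1, 14->7, 7->4, 6->3
rank(y): 7->5, 3->2, 6->4, 4->3, 9->7, 2->1, 13->8, 14->9, 17->10, 8->6
Step 2: d_i = R_x(i) - R_y(i); compute d_i^2.
  (2-5)^2=9, (6-2)^2=16, (8-4)^2=16, (9-3)^2=36, (10-7)^2=9, (5-1)^2=16, (1-8)^2=49, (7-9)^2=4, (4-10)^2=36, (3-6)^2=9
sum(d^2) = 200.
Step 3: rho = 1 - 6*200 / (10*(10^2 - 1)) = 1 - 1200/990 = -0.212121.
Step 4: Under H0, t = rho * sqrt((n-2)/(1-rho^2)) = -0.6139 ~ t(8).
Step 5: Two-sided p-value from the t-distribution with 8 df = 0.556306.
Step 6: alpha = 0.1. fail to reject H0.

rho = -0.2121, p = 0.556306, fail to reject H0 at alpha = 0.1.


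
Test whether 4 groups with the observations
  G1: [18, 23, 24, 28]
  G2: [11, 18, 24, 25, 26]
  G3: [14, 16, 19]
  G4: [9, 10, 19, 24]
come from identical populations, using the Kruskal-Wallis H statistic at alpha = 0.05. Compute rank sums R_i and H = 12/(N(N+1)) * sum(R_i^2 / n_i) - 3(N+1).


Step 1: Combine all N = 16 observations and assign midranks.
sorted (value, group, rank): (9,G4,1), (10,G4,2), (11,G2,3), (14,G3,4), (16,G3,5), (18,G1,6.5), (18,G2,6.5), (19,G3,8.5), (19,G4,8.5), (23,G1,10), (24,G1,12), (24,G2,12), (24,G4,12), (25,G2,14), (26,G2,15), (28,G1,16)
Step 2: Sum ranks within each group.
R_1 = 44.5 (n_1 = 4)
R_2 = 50.5 (n_2 = 5)
R_3 = 17.5 (n_3 = 3)
R_4 = 23.5 (n_4 = 4)
Step 3: H = 12/(N(N+1)) * sum(R_i^2/n_i) - 3(N+1)
     = 12/(16*17) * (44.5^2/4 + 50.5^2/5 + 17.5^2/3 + 23.5^2/4) - 3*17
     = 0.044118 * 1245.26 - 51
     = 3.937868.
Step 4: Ties present; correction factor C = 1 - 36/(16^3 - 16) = 0.991176. Corrected H = 3.937868 / 0.991176 = 3.972923.
Step 5: Under H0, H ~ chi^2(3); p-value = 0.264403.
Step 6: alpha = 0.05. fail to reject H0.

H = 3.9729, df = 3, p = 0.264403, fail to reject H0.


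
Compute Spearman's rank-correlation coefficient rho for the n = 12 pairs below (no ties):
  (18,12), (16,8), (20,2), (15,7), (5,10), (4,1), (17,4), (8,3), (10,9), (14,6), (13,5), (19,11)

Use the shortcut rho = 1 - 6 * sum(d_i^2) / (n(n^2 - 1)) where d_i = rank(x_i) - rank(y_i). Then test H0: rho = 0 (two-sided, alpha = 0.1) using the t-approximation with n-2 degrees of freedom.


Step 1: Rank x and y separately (midranks; no ties here).
rank(x): 18->10, 16->8, 20->12, 15->7, 5->2, 4->1, 17->9, 8->3, 10->4, 14->6, 13->5, 19->11
rank(y): 12->12, 8->8, 2->2, 7->7, 10->10, 1->1, 4->4, 3->3, 9->9, 6->6, 5->5, 11->11
Step 2: d_i = R_x(i) - R_y(i); compute d_i^2.
  (10-12)^2=4, (8-8)^2=0, (12-2)^2=100, (7-7)^2=0, (2-10)^2=64, (1-1)^2=0, (9-4)^2=25, (3-3)^2=0, (4-9)^2=25, (6-6)^2=0, (5-5)^2=0, (11-11)^2=0
sum(d^2) = 218.
Step 3: rho = 1 - 6*218 / (12*(12^2 - 1)) = 1 - 1308/1716 = 0.237762.
Step 4: Under H0, t = rho * sqrt((n-2)/(1-rho^2)) = 0.7741 ~ t(10).
Step 5: Two-sided p-value from the t-distribution with 10 df = 0.456801.
Step 6: alpha = 0.1. fail to reject H0.

rho = 0.2378, p = 0.456801, fail to reject H0 at alpha = 0.1.


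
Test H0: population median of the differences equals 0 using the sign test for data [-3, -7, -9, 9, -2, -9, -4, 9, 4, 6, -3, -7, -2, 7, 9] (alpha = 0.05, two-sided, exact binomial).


Step 1: Discard zero differences. Original n = 15; n_eff = number of nonzero differences = 15.
Nonzero differences (with sign): -3, -7, -9, +9, -2, -9, -4, +9, +4, +6, -3, -7, -2, +7, +9
Step 2: Count signs: positive = 6, negative = 9.
Step 3: Under H0: P(positive) = 0.5, so the number of positives S ~ Bin(15, 0.5).
Step 4: Two-sided exact p-value = sum of Bin(15,0.5) probabilities at or below the observed probability = 0.607239.
Step 5: alpha = 0.05. fail to reject H0.

n_eff = 15, pos = 6, neg = 9, p = 0.607239, fail to reject H0.


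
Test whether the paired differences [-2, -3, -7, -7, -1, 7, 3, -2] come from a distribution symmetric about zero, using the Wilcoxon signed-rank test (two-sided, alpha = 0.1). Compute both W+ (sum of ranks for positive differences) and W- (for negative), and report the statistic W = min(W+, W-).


Step 1: Drop any zero differences (none here) and take |d_i|.
|d| = [2, 3, 7, 7, 1, 7, 3, 2]
Step 2: Midrank |d_i| (ties get averaged ranks).
ranks: |2|->2.5, |3|->4.5, |7|->7, |7|->7, |1|->1, |7|->7, |3|->4.5, |2|->2.5
Step 3: Attach original signs; sum ranks with positive sign and with negative sign.
W+ = 7 + 4.5 = 11.5
W- = 2.5 + 4.5 + 7 + 7 + 1 + 2.5 = 24.5
(Check: W+ + W- = 36 should equal n(n+1)/2 = 36.)
Step 4: Test statistic W = min(W+, W-) = 11.5.
Step 5: Ties in |d|, so use the tie-corrected normal approximation.
        E[W] = n(n+1)/4 = 8*9/4 = 18.
        Tie groups: |d|=2 (t=2), |d|=3 (t=2), |d|=7 (t=3); sum(t^3 - t) = 36.
        Var[W] = n(n+1)(2n+1)/24 - sum(t^3-t)/48 = 1224/24 - 36/48 = 50.25.
        z = (W - E[W]) / sqrt(Var[W]) = (11.5 - 18) / 7.0887 = -0.9169.
        Two-sided p = 2*Phi(z) = 0.359169.
Step 6: alpha = 0.1. fail to reject H0.

W+ = 11.5, W- = 24.5, W = min = 11.5, p = 0.359169, fail to reject H0.


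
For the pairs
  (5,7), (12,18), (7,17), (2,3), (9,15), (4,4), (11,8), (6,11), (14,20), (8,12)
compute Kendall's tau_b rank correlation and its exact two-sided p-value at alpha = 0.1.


Step 1: Enumerate the 45 unordered pairs (i,j) with i<j and classify each by sign(x_j-x_i) * sign(y_j-y_i).
  (1,2):dx=+7,dy=+11->C; (1,3):dx=+2,dy=+10->C; (1,4):dx=-3,dy=-4->C; (1,5):dx=+4,dy=+8->C
  (1,6):dx=-1,dy=-3->C; (1,7):dx=+6,dy=+1->C; (1,8):dx=+1,dy=+4->C; (1,9):dx=+9,dy=+13->C
  (1,10):dx=+3,dy=+5->C; (2,3):dx=-5,dy=-1->C; (2,4):dx=-10,dy=-15->C; (2,5):dx=-3,dy=-3->C
  (2,6):dx=-8,dy=-14->C; (2,7):dx=-1,dy=-10->C; (2,8):dx=-6,dy=-7->C; (2,9):dx=+2,dy=+2->C
  (2,10):dx=-4,dy=-6->C; (3,4):dx=-5,dy=-14->C; (3,5):dx=+2,dy=-2->D; (3,6):dx=-3,dy=-13->C
  (3,7):dx=+4,dy=-9->D; (3,8):dx=-1,dy=-6->C; (3,9):dx=+7,dy=+3->C; (3,10):dx=+1,dy=-5->D
  (4,5):dx=+7,dy=+12->C; (4,6):dx=+2,dy=+1->C; (4,7):dx=+9,dy=+5->C; (4,8):dx=+4,dy=+8->C
  (4,9):dx=+12,dy=+17->C; (4,10):dx=+6,dy=+9->C; (5,6):dx=-5,dy=-11->C; (5,7):dx=+2,dy=-7->D
  (5,8):dx=-3,dy=-4->C; (5,9):dx=+5,dy=+5->C; (5,10):dx=-1,dy=-3->C; (6,7):dx=+7,dy=+4->C
  (6,8):dx=+2,dy=+7->C; (6,9):dx=+10,dy=+16->C; (6,10):dx=+4,dy=+8->C; (7,8):dx=-5,dy=+3->D
  (7,9):dx=+3,dy=+12->C; (7,10):dx=-3,dy=+4->D; (8,9):dx=+8,dy=+9->C; (8,10):dx=+2,dy=+1->C
  (9,10):dx=-6,dy=-8->C
Step 2: C = 39, D = 6, total pairs = 45.
Step 3: tau = (C - D)/(n(n-1)/2) = (39 - 6)/45 = 0.733333.
Step 4: Exact two-sided p-value (enumerate n! = 3628800 permutations of y under H0): p = 0.002213.
Step 5: alpha = 0.1. reject H0.

tau_b = 0.7333 (C=39, D=6), p = 0.002213, reject H0.


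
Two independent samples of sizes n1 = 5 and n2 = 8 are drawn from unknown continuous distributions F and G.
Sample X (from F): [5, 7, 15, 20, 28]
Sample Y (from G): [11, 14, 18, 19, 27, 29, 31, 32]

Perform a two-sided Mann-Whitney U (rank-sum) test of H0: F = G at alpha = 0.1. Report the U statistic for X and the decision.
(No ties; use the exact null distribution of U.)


Step 1: Combine and sort all 13 observations; assign midranks.
sorted (value, group): (5,X), (7,X), (11,Y), (14,Y), (15,X), (18,Y), (19,Y), (20,X), (27,Y), (28,X), (29,Y), (31,Y), (32,Y)
ranks: 5->1, 7->2, 11->3, 14->4, 15->5, 18->6, 19->7, 20->8, 27->9, 28->10, 29->11, 31->12, 32->13
Step 2: Rank sum for X: R1 = 1 + 2 + 5 + 8 + 10 = 26.
Step 3: U_X = R1 - n1(n1+1)/2 = 26 - 5*6/2 = 26 - 15 = 11.
       U_Y = n1*n2 - U_X = 40 - 11 = 29.
Step 4: No ties, so the exact null distribution of U (based on enumerating the C(13,5) = 1287 equally likely rank assignments) gives the two-sided p-value.
Step 5: p-value = 0.222222; compare to alpha = 0.1. fail to reject H0.

U_X = 11, p = 0.222222, fail to reject H0 at alpha = 0.1.


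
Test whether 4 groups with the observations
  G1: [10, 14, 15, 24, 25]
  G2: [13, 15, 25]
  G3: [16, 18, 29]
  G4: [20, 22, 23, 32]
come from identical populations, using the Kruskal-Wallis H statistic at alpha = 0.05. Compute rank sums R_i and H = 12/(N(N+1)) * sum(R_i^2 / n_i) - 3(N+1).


Step 1: Combine all N = 15 observations and assign midranks.
sorted (value, group, rank): (10,G1,1), (13,G2,2), (14,G1,3), (15,G1,4.5), (15,G2,4.5), (16,G3,6), (18,G3,7), (20,G4,8), (22,G4,9), (23,G4,10), (24,G1,11), (25,G1,12.5), (25,G2,12.5), (29,G3,14), (32,G4,15)
Step 2: Sum ranks within each group.
R_1 = 32 (n_1 = 5)
R_2 = 19 (n_2 = 3)
R_3 = 27 (n_3 = 3)
R_4 = 42 (n_4 = 4)
Step 3: H = 12/(N(N+1)) * sum(R_i^2/n_i) - 3(N+1)
     = 12/(15*16) * (32^2/5 + 19^2/3 + 27^2/3 + 42^2/4) - 3*16
     = 0.050000 * 1009.13 - 48
     = 2.456667.
Step 4: Ties present; correction factor C = 1 - 12/(15^3 - 15) = 0.996429. Corrected H = 2.456667 / 0.996429 = 2.465472.
Step 5: Under H0, H ~ chi^2(3); p-value = 0.481563.
Step 6: alpha = 0.05. fail to reject H0.

H = 2.4655, df = 3, p = 0.481563, fail to reject H0.


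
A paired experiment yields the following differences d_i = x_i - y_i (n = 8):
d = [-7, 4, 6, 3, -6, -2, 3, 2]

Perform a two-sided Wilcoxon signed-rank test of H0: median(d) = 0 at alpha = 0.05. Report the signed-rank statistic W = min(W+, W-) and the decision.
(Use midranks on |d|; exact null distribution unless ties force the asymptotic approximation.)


Step 1: Drop any zero differences (none here) and take |d_i|.
|d| = [7, 4, 6, 3, 6, 2, 3, 2]
Step 2: Midrank |d_i| (ties get averaged ranks).
ranks: |7|->8, |4|->5, |6|->6.5, |3|->3.5, |6|->6.5, |2|->1.5, |3|->3.5, |2|->1.5
Step 3: Attach original signs; sum ranks with positive sign and with negative sign.
W+ = 5 + 6.5 + 3.5 + 3.5 + 1.5 = 20
W- = 8 + 6.5 + 1.5 = 16
(Check: W+ + W- = 36 should equal n(n+1)/2 = 36.)
Step 4: Test statistic W = min(W+, W-) = 16.
Step 5: Ties in |d|, so use the tie-corrected normal approximation.
        E[W] = n(n+1)/4 = 8*9/4 = 18.
        Tie groups: |d|=2 (t=2), |d|=3 (t=2), |d|=6 (t=2); sum(t^3 - t) = 18.
        Var[W] = n(n+1)(2n+1)/24 - sum(t^3-t)/48 = 1224/24 - 18/48 = 50.625.
        z = (W - E[W]) / sqrt(Var[W]) = (16 - 18) / 7.1151 = -0.2811.
        Two-sided p = 2*Phi(z) = 0.778640.
Step 6: alpha = 0.05. fail to reject H0.

W+ = 20, W- = 16, W = min = 16, p = 0.778640, fail to reject H0.


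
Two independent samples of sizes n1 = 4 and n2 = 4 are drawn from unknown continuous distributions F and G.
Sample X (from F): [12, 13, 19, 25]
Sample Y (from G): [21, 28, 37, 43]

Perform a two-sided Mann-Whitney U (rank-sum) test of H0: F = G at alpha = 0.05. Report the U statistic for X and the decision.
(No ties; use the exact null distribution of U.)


Step 1: Combine and sort all 8 observations; assign midranks.
sorted (value, group): (12,X), (13,X), (19,X), (21,Y), (25,X), (28,Y), (37,Y), (43,Y)
ranks: 12->1, 13->2, 19->3, 21->4, 25->5, 28->6, 37->7, 43->8
Step 2: Rank sum for X: R1 = 1 + 2 + 3 + 5 = 11.
Step 3: U_X = R1 - n1(n1+1)/2 = 11 - 4*5/2 = 11 - 10 = 1.
       U_Y = n1*n2 - U_X = 16 - 1 = 15.
Step 4: No ties, so the exact null distribution of U (based on enumerating the C(8,4) = 70 equally likely rank assignments) gives the two-sided p-value.
Step 5: p-value = 0.057143; compare to alpha = 0.05. fail to reject H0.

U_X = 1, p = 0.057143, fail to reject H0 at alpha = 0.05.


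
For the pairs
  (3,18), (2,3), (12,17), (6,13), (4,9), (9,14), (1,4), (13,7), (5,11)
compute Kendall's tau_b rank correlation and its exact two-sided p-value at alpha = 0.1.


Step 1: Enumerate the 36 unordered pairs (i,j) with i<j and classify each by sign(x_j-x_i) * sign(y_j-y_i).
  (1,2):dx=-1,dy=-15->C; (1,3):dx=+9,dy=-1->D; (1,4):dx=+3,dy=-5->D; (1,5):dx=+1,dy=-9->D
  (1,6):dx=+6,dy=-4->D; (1,7):dx=-2,dy=-14->C; (1,8):dx=+10,dy=-11->D; (1,9):dx=+2,dy=-7->D
  (2,3):dx=+10,dy=+14->C; (2,4):dx=+4,dy=+10->C; (2,5):dx=+2,dy=+6->C; (2,6):dx=+7,dy=+11->C
  (2,7):dx=-1,dy=+1->D; (2,8):dx=+11,dy=+4->C; (2,9):dx=+3,dy=+8->C; (3,4):dx=-6,dy=-4->C
  (3,5):dx=-8,dy=-8->C; (3,6):dx=-3,dy=-3->C; (3,7):dx=-11,dy=-13->C; (3,8):dx=+1,dy=-10->D
  (3,9):dx=-7,dy=-6->C; (4,5):dx=-2,dy=-4->C; (4,6):dx=+3,dy=+1->C; (4,7):dx=-5,dy=-9->C
  (4,8):dx=+7,dy=-6->D; (4,9):dx=-1,dy=-2->C; (5,6):dx=+5,dy=+5->C; (5,7):dx=-3,dy=-5->C
  (5,8):dx=+9,dy=-2->D; (5,9):dx=+1,dy=+2->C; (6,7):dx=-8,dy=-10->C; (6,8):dx=+4,dy=-7->D
  (6,9):dx=-4,dy=-3->C; (7,8):dx=+12,dy=+3->C; (7,9):dx=+4,dy=+7->C; (8,9):dx=-8,dy=+4->D
Step 2: C = 24, D = 12, total pairs = 36.
Step 3: tau = (C - D)/(n(n-1)/2) = (24 - 12)/36 = 0.333333.
Step 4: Exact two-sided p-value (enumerate n! = 362880 permutations of y under H0): p = 0.259518.
Step 5: alpha = 0.1. fail to reject H0.

tau_b = 0.3333 (C=24, D=12), p = 0.259518, fail to reject H0.


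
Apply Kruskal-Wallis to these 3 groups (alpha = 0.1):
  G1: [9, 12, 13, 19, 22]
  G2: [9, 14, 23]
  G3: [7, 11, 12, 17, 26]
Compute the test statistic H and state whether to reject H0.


Step 1: Combine all N = 13 observations and assign midranks.
sorted (value, group, rank): (7,G3,1), (9,G1,2.5), (9,G2,2.5), (11,G3,4), (12,G1,5.5), (12,G3,5.5), (13,G1,7), (14,G2,8), (17,G3,9), (19,G1,10), (22,G1,11), (23,G2,12), (26,G3,13)
Step 2: Sum ranks within each group.
R_1 = 36 (n_1 = 5)
R_2 = 22.5 (n_2 = 3)
R_3 = 32.5 (n_3 = 5)
Step 3: H = 12/(N(N+1)) * sum(R_i^2/n_i) - 3(N+1)
     = 12/(13*14) * (36^2/5 + 22.5^2/3 + 32.5^2/5) - 3*14
     = 0.065934 * 639.2 - 42
     = 0.145055.
Step 4: Ties present; correction factor C = 1 - 12/(13^3 - 13) = 0.994505. Corrected H = 0.145055 / 0.994505 = 0.145856.
Step 5: Under H0, H ~ chi^2(2); p-value = 0.929668.
Step 6: alpha = 0.1. fail to reject H0.

H = 0.1459, df = 2, p = 0.929668, fail to reject H0.


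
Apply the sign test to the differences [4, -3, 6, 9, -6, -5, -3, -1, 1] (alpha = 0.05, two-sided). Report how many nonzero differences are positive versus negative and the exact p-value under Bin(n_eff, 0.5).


Step 1: Discard zero differences. Original n = 9; n_eff = number of nonzero differences = 9.
Nonzero differences (with sign): +4, -3, +6, +9, -6, -5, -3, -1, +1
Step 2: Count signs: positive = 4, negative = 5.
Step 3: Under H0: P(positive) = 0.5, so the number of positives S ~ Bin(9, 0.5).
Step 4: Two-sided exact p-value = sum of Bin(9,0.5) probabilities at or below the observed probability = 1.000000.
Step 5: alpha = 0.05. fail to reject H0.

n_eff = 9, pos = 4, neg = 5, p = 1.000000, fail to reject H0.


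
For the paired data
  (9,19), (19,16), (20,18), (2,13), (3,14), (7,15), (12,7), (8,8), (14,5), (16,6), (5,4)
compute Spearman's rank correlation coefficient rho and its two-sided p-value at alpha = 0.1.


Step 1: Rank x and y separately (midranks; no ties here).
rank(x): 9->6, 19->10, 20->11, 2->1, 3->2, 7->4, 12->7, 8->5, 14->8, 16->9, 5->3
rank(y): 19->11, 16->9, 18->10, 13->6, 14->7, 15->8, 7->4, 8->5, 5->2, 6->3, 4->1
Step 2: d_i = R_x(i) - R_y(i); compute d_i^2.
  (6-11)^2=25, (10-9)^2=1, (11-10)^2=1, (1-6)^2=25, (2-7)^2=25, (4-8)^2=16, (7-4)^2=9, (5-5)^2=0, (8-2)^2=36, (9-3)^2=36, (3-1)^2=4
sum(d^2) = 178.
Step 3: rho = 1 - 6*178 / (11*(11^2 - 1)) = 1 - 1068/1320 = 0.190909.
Step 4: Under H0, t = rho * sqrt((n-2)/(1-rho^2)) = 0.5835 ~ t(9).
Step 5: Two-sided p-value from the t-distribution with 9 df = 0.573913.
Step 6: alpha = 0.1. fail to reject H0.

rho = 0.1909, p = 0.573913, fail to reject H0 at alpha = 0.1.


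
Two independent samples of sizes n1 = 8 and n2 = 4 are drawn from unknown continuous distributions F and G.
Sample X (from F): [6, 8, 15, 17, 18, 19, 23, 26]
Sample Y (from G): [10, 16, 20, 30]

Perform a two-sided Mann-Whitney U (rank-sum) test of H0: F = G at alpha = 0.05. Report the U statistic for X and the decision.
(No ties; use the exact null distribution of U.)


Step 1: Combine and sort all 12 observations; assign midranks.
sorted (value, group): (6,X), (8,X), (10,Y), (15,X), (16,Y), (17,X), (18,X), (19,X), (20,Y), (23,X), (26,X), (30,Y)
ranks: 6->1, 8->2, 10->3, 15->4, 16->5, 17->6, 18->7, 19->8, 20->9, 23->10, 26->11, 30->12
Step 2: Rank sum for X: R1 = 1 + 2 + 4 + 6 + 7 + 8 + 10 + 11 = 49.
Step 3: U_X = R1 - n1(n1+1)/2 = 49 - 8*9/2 = 49 - 36 = 13.
       U_Y = n1*n2 - U_X = 32 - 13 = 19.
Step 4: No ties, so the exact null distribution of U (based on enumerating the C(12,8) = 495 equally likely rank assignments) gives the two-sided p-value.
Step 5: p-value = 0.682828; compare to alpha = 0.05. fail to reject H0.

U_X = 13, p = 0.682828, fail to reject H0 at alpha = 0.05.


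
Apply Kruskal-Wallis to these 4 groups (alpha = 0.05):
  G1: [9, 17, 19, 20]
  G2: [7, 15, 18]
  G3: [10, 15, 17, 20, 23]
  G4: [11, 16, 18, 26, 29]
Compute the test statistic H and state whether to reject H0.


Step 1: Combine all N = 17 observations and assign midranks.
sorted (value, group, rank): (7,G2,1), (9,G1,2), (10,G3,3), (11,G4,4), (15,G2,5.5), (15,G3,5.5), (16,G4,7), (17,G1,8.5), (17,G3,8.5), (18,G2,10.5), (18,G4,10.5), (19,G1,12), (20,G1,13.5), (20,G3,13.5), (23,G3,15), (26,G4,16), (29,G4,17)
Step 2: Sum ranks within each group.
R_1 = 36 (n_1 = 4)
R_2 = 17 (n_2 = 3)
R_3 = 45.5 (n_3 = 5)
R_4 = 54.5 (n_4 = 5)
Step 3: H = 12/(N(N+1)) * sum(R_i^2/n_i) - 3(N+1)
     = 12/(17*18) * (36^2/4 + 17^2/3 + 45.5^2/5 + 54.5^2/5) - 3*18
     = 0.039216 * 1428.43 - 54
     = 2.016993.
Step 4: Ties present; correction factor C = 1 - 24/(17^3 - 17) = 0.995098. Corrected H = 2.016993 / 0.995098 = 2.026929.
Step 5: Under H0, H ~ chi^2(3); p-value = 0.566836.
Step 6: alpha = 0.05. fail to reject H0.

H = 2.0269, df = 3, p = 0.566836, fail to reject H0.


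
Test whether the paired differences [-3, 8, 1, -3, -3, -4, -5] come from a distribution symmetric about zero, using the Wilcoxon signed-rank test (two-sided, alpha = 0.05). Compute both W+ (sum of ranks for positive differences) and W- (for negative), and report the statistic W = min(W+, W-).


Step 1: Drop any zero differences (none here) and take |d_i|.
|d| = [3, 8, 1, 3, 3, 4, 5]
Step 2: Midrank |d_i| (ties get averaged ranks).
ranks: |3|->3, |8|->7, |1|->1, |3|->3, |3|->3, |4|->5, |5|->6
Step 3: Attach original signs; sum ranks with positive sign and with negative sign.
W+ = 7 + 1 = 8
W- = 3 + 3 + 3 + 5 + 6 = 20
(Check: W+ + W- = 28 should equal n(n+1)/2 = 28.)
Step 4: Test statistic W = min(W+, W-) = 8.
Step 5: Ties in |d|, so use the tie-corrected normal approximation.
        E[W] = n(n+1)/4 = 7*8/4 = 14.
        Tie groups: |d|=3 (t=3); sum(t^3 - t) = 24.
        Var[W] = n(n+1)(2n+1)/24 - sum(t^3-t)/48 = 840/24 - 24/48 = 34.5.
        z = (W - E[W]) / sqrt(Var[W]) = (8 - 14) / 5.8737 = -1.0215.
        Two-sided p = 2*Phi(z) = 0.307014.
Step 6: alpha = 0.05. fail to reject H0.

W+ = 8, W- = 20, W = min = 8, p = 0.307014, fail to reject H0.


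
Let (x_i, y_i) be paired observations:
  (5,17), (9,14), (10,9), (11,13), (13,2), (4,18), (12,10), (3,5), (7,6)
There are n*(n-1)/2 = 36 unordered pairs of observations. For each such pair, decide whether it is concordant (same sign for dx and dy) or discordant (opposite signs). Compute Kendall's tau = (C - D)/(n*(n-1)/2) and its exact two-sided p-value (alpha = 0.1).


Step 1: Enumerate the 36 unordered pairs (i,j) with i<j and classify each by sign(x_j-x_i) * sign(y_j-y_i).
  (1,2):dx=+4,dy=-3->D; (1,3):dx=+5,dy=-8->D; (1,4):dx=+6,dy=-4->D; (1,5):dx=+8,dy=-15->D
  (1,6):dx=-1,dy=+1->D; (1,7):dx=+7,dy=-7->D; (1,8):dx=-2,dy=-12->C; (1,9):dx=+2,dy=-11->D
  (2,3):dx=+1,dy=-5->D; (2,4):dx=+2,dy=-1->D; (2,5):dx=+4,dy=-12->D; (2,6):dx=-5,dy=+4->D
  (2,7):dx=+3,dy=-4->D; (2,8):dx=-6,dy=-9->C; (2,9):dx=-2,dy=-8->C; (3,4):dx=+1,dy=+4->C
  (3,5):dx=+3,dy=-7->D; (3,6):dx=-6,dy=+9->D; (3,7):dx=+2,dy=+1->C; (3,8):dx=-7,dy=-4->C
  (3,9):dx=-3,dy=-3->C; (4,5):dx=+2,dy=-11->D; (4,6):dx=-7,dy=+5->D; (4,7):dx=+1,dy=-3->D
  (4,8):dx=-8,dy=-8->C; (4,9):dx=-4,dy=-7->C; (5,6):dx=-9,dy=+16->D; (5,7):dx=-1,dy=+8->D
  (5,8):dx=-10,dy=+3->D; (5,9):dx=-6,dy=+4->D; (6,7):dx=+8,dy=-8->D; (6,8):dx=-1,dy=-13->C
  (6,9):dx=+3,dy=-12->D; (7,8):dx=-9,dy=-5->C; (7,9):dx=-5,dy=-4->C; (8,9):dx=+4,dy=+1->C
Step 2: C = 13, D = 23, total pairs = 36.
Step 3: tau = (C - D)/(n(n-1)/2) = (13 - 23)/36 = -0.277778.
Step 4: Exact two-sided p-value (enumerate n! = 362880 permutations of y under H0): p = 0.358488.
Step 5: alpha = 0.1. fail to reject H0.

tau_b = -0.2778 (C=13, D=23), p = 0.358488, fail to reject H0.
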